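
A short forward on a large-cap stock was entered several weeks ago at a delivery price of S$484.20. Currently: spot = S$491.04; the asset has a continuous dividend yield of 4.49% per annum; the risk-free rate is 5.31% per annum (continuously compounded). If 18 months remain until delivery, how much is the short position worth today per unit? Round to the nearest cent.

Current fair forward for the remaining 18 months: F = S·e^((r − q)·T), (r − q) = 0.0531 − 0.0449 = 0.0082
F = 491.04 · e^(0.0082 × 18/12) = 491.04 × 1.012376 = 497.1171
Value of long forward = (F − K)·e^(−rT) = (497.1171 − 484.20) · e^(−0.0531·18/12)
= 12.9171 × 0.923439 = 11.93
Short position value = −(long value) = -S$11.93

-S$11.93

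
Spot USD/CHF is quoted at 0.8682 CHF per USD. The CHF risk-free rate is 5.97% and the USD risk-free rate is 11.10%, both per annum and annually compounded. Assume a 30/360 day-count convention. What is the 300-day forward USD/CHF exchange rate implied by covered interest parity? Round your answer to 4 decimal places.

0.8347

By covered interest parity, F = S · (1+r_CHF)^T / (1+r_USD)^T
= 0.8682 × 1.049508 / 1.091679 = 0.8682 × 0.961371
F = 0.8347 CHF per USD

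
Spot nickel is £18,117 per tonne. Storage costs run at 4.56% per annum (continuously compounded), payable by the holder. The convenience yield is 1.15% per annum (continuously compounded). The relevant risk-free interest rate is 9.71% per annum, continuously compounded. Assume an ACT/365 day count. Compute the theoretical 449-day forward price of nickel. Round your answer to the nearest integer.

£21,290 per tonne

Net carry = r + u − y = 0.0971 + 0.0456 − 0.0115 = 0.1312
F = S·e^((r+u−y)T) = 18117 · e^(0.1312 × 449/365) = 18117 · e^0.161394
= 18117 × 1.175148 = £21,290 per tonne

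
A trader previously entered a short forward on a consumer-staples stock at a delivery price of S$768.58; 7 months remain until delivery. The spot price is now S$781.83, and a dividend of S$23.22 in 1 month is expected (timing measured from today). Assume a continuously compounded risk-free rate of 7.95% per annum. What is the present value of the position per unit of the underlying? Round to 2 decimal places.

PV(remaining dividends) I = 23.22·e^(−0.0795·1/12) = 23.0667
Current forward F = (S − I)·e^(rT) = (781.83 − 23.0667)·e^(0.0795·7/12) = 758.7633 × 1.047467 = 794.7795
Value (long) = (F − K)·e^(−rT) = (794.7795 − 768.58) × 0.954684 = 25.0122
Short position value = −(long value) = -S$25.01

-S$25.01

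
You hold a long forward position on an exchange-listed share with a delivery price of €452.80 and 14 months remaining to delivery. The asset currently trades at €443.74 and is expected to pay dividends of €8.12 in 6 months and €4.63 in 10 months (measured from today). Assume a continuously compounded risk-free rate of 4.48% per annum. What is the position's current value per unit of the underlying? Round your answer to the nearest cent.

€1.60

PV(remaining dividends) I = 8.12·e^(−0.0448·6/12) + 4.63·e^(−0.0448·10/12) = 12.4005
Current forward F = (S − I)·e^(rT) = (443.74 − 12.4005)·e^(0.0448·14/12) = 431.3395 × 1.053657 = 454.4839
Value (long) = (F − K)·e^(−rT) = (454.4839 − 452.80) × 0.949076 = 1.5981
Value = €1.60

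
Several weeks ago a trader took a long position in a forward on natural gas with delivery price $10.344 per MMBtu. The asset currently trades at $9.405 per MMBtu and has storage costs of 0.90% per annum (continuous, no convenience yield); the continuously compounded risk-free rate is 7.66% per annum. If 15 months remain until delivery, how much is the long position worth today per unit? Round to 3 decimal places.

Current fair forward for the remaining 15 months: F = S·e^((r + u)·T), (r + u) = 0.0766 + 0.0090 = 0.0856
F = 9.405 · e^(0.0856 × 15/12) = 9.405 × 1.112934 = 10.4671
Value of long forward = (F − K)·e^(−rT) = (10.4671 − 10.344) · e^(−0.0766·15/12)
= 0.1231 × 0.908691 = 0.112

$0.112 per MMBtu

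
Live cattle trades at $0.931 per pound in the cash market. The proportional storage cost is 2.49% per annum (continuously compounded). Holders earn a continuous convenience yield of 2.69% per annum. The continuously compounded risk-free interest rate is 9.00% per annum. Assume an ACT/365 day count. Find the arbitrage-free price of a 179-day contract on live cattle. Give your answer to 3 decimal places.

$0.972 per pound

Net carry = r + u − y = 0.0900 + 0.0249 − 0.0269 = 0.0880
F = S·e^((r+u−y)T) = 0.931 · e^(0.0880 × 179/365) = 0.931 · e^0.043156
= 0.931 × 1.044101 = $0.972 per pound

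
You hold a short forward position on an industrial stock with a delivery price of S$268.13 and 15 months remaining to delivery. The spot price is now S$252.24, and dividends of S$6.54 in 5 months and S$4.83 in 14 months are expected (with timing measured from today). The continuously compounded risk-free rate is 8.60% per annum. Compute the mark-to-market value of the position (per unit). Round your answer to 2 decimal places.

PV(remaining dividends) I = 6.54·e^(−0.0860·5/12) + 4.83·e^(−0.0860·14/12) = 10.6787
Current forward F = (S − I)·e^(rT) = (252.24 − 10.6787)·e^(0.0860·15/12) = 241.5613 × 1.113491 = 268.9763
Value (long) = (F − K)·e^(−rT) = (268.9763 − 268.13) × 0.898077 = 0.7600
Short position value = −(long value) = -S$0.76

-S$0.76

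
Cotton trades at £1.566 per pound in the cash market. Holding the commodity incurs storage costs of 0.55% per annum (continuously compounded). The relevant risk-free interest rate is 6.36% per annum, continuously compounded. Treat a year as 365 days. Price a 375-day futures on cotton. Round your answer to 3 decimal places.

Net carry = r + u − y = 0.0636 + 0.0055 − 0.0000 = 0.0691
F = S·e^((r+u−y)T) = 1.566 · e^(0.0691 × 375/365) = 1.566 · e^0.070993
= 1.566 × 1.073574 = £1.681 per pound

£1.681 per pound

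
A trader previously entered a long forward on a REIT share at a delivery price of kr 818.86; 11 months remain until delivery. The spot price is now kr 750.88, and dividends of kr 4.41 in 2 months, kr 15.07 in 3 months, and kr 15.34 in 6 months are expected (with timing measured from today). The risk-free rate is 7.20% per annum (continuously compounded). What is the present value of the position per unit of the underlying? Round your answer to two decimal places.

-kr 49.64

PV(remaining dividends) I = 4.41·e^(−0.0720·2/12) + 15.07·e^(−0.0720·3/12) + 15.34·e^(−0.0720·6/12) = 33.9561
Current forward F = (S − I)·e^(rT) = (750.88 − 33.9561)·e^(0.0720·11/12) = 716.9239 × 1.068227 = 765.8375
Value (long) = (F − K)·e^(−rT) = (765.8375 − 818.86) × 0.936131 = -49.6360
Value = -kr 49.64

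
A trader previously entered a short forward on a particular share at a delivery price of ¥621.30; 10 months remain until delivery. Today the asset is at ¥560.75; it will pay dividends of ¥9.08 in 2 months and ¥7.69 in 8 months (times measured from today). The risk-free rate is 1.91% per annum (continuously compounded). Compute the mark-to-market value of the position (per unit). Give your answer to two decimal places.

PV(remaining dividends) I = 9.08·e^(−0.0191·2/12) + 7.69·e^(−0.0191·8/12) = 16.6438
Current forward F = (S − I)·e^(rT) = (560.75 − 16.6438)·e^(0.0191·10/12) = 544.1062 × 1.016044 = 552.8358
Value (long) = (F − K)·e^(−rT) = (552.8358 − 621.30) × 0.984209 = -67.3831
Short position value = −(long value) = ¥67.38

¥67.38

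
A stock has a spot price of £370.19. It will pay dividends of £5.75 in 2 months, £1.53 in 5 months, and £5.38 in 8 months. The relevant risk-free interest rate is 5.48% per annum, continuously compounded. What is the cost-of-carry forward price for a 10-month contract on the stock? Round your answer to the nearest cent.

£374.53

PV(dividends) I = 5.75·e^(−0.0548·2/12) + 1.53·e^(−0.0548·5/12) + 5.38·e^(−0.0548·8/12)
I = 5.6977 + 1.4955 + 5.1870 = 12.3802
F = (S − I)·e^(rT) = (370.19 − 12.3802) · e^(0.0548·10/12)
= 357.8098 · e^0.045667 = 357.8098 × 1.046726 = £374.53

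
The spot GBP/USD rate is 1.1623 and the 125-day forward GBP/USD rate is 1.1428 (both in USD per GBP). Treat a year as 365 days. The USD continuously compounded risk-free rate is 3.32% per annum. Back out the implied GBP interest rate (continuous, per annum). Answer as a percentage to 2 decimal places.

F = S·e^((r_USD − r_GBP)T) ⇒ r_GBP = r_USD − ln(F/S)/T
ln(1.1428/1.1623) = -0.016919; /(125/365) = -0.049403
r_GBP = 0.0332 + 0.049403 = 0.082603
r_GBP = 8.26%

8.26%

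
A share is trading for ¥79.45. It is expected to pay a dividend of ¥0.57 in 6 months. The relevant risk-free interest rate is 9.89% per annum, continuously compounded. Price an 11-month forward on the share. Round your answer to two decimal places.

¥86.40

PV(dividends) I = 0.57·e^(−0.0989·6/12)
I = 0.5425
F = (S − I)·e^(rT) = (79.45 − 0.5425) · e^(0.0989·11/12)
= 78.9075 · e^0.090658 = 78.9075 × 1.094894 = ¥86.40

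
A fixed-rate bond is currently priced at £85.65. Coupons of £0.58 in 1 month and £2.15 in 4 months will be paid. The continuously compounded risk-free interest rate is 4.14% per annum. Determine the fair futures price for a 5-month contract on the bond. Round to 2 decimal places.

PV(coupons) I = 0.58·e^(−0.0414·1/12) + 2.15·e^(−0.0414·4/12)
I = 0.5780 + 2.1205 = 2.6985
F = (S − I)·e^(rT) = (85.65 − 2.6985) · e^(0.0414·5/12)
= 82.9515 · e^0.017250 = 82.9515 × 1.017400 = £84.39

£84.39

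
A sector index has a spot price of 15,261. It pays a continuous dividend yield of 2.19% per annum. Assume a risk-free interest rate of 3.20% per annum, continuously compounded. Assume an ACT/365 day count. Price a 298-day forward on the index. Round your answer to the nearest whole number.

F = S·e^((r − q)T) = 15261 · e^((0.0320 − 0.0219) × 298/365)
= 15261 · e^0.008246 = 15261 × 1.008280
F = 15,387

15,387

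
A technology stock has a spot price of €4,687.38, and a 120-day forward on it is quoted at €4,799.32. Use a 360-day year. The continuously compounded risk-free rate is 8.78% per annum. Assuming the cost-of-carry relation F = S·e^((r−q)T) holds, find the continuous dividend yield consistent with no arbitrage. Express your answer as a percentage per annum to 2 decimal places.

From F = S·e^((r−q)T): (r − q) = ln(F/S)/T
ln(4799.32/4687.38) = ln(1.023881) = 0.023600
(r − q) = 0.023600 / (120/360) = 0.070800
q = r − ln(F/S)/T = 0.0878 − 0.070800 = 0.017000
q = 1.70%

1.70%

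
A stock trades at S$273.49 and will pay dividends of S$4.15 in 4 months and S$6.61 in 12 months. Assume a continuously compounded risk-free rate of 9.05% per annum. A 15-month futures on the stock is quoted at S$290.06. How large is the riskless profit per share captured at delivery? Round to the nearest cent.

PV(dividends) I = 4.15·e^(−0.0905·4/12) + 6.61·e^(−0.0905·12/12) = 10.0647
Fair futures F* = (S − I)·e^(rT) = (273.49 − 10.0647)·e^0.113125 = 263.4253 × 1.119772 = 294.9763
Market S$290.06 < fair 294.9763: forward underpriced → reverse cash-and-carry (short the stock, invest proceeds at r, pay the dividends, go long the forward).
Profit at T = |F_mkt − F*| = |290.06 − 294.9763| = S$4.92 per share

S$4.92 per share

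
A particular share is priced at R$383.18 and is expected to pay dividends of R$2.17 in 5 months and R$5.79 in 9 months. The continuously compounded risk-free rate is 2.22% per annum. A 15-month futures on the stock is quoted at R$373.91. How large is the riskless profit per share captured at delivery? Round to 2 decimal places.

R$11.99 per share

PV(dividends) I = 2.17·e^(−0.0222·5/12) + 5.79·e^(−0.0222·9/12) = 7.8444
Fair futures F* = (S − I)·e^(rT) = (383.18 − 7.8444)·e^0.027750 = 375.3356 × 1.028139 = 385.8972
Market R$373.91 < fair 385.8972: forward underpriced → reverse cash-and-carry (short the stock, invest proceeds at r, pay the dividends, go long the forward).
Profit at T = |F_mkt − F*| = |373.91 − 385.8972| = R$11.99 per share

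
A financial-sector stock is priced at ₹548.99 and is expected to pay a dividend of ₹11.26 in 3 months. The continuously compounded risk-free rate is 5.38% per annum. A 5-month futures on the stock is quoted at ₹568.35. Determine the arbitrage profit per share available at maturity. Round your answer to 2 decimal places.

PV(dividends) I = 11.26·e^(−0.0538·3/12) = 11.1096
Fair futures F* = (S − I)·e^(rT) = (548.99 − 11.1096)·e^0.022417 = 537.8804 × 1.022670 = 550.0741
Market ₹568.35 > fair 550.0741: forward overpriced → cash-and-carry (borrow at r, buy the stock and collect the dividends, short the forward).
Profit at T = |F_mkt − F*| = |568.35 − 550.0741| = ₹18.28 per share

₹18.28 per share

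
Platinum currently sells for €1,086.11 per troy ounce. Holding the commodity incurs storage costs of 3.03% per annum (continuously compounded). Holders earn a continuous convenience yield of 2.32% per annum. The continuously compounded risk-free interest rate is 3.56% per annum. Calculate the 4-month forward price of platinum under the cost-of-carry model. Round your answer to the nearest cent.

Net carry = r + u − y = 0.0356 + 0.0303 − 0.0232 = 0.0427
F = S·e^((r+u−y)T) = 1086.11 · e^(0.0427 × 4/12) = 1086.11 · e^0.01423333
= 1086.11 × 1.01433511 = €1,101.68 per troy ounce

€1,101.68 per troy ounce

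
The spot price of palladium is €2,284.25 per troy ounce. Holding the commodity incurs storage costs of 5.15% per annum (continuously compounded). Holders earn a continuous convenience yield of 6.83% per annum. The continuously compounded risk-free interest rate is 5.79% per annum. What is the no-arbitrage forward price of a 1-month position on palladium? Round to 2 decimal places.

€2,292.09 per troy ounce

Net carry = r + u − y = 0.0579 + 0.0515 − 0.0683 = 0.0411
F = S·e^((r+u−y)T) = 2284.25 · e^(0.0411 × 1/12) = 2284.25 · e^0.00342500
= 2284.25 × 1.00343087 = €2,292.09 per troy ounce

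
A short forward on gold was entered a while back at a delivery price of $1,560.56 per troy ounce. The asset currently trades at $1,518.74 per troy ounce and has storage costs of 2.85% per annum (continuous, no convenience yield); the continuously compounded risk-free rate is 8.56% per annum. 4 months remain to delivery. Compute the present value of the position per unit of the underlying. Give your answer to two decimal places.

-$16.58 per troy ounce

Current fair forward for the remaining 4 months: F = S·e^((r + u)·T), (r + u) = 0.0856 + 0.0285 = 0.1141
F = 1518.74 · e^(0.1141 × 4/12) = 1518.74 × 1.03876586 = 1577.6153
Value of long forward = (F − K)·e^(−rT) = (1577.6153 − 1560.56) · e^(−0.0856·4/12)
= 17.0553 × 0.97186990 = 16.58
Short position value = −(long value) = -$16.58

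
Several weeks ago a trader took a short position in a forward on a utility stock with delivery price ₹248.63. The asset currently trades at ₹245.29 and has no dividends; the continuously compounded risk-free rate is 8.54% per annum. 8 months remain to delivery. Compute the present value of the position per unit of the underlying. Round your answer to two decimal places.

Current fair forward for the remaining 8 months: F = S·e^(r·T), r = 0.0854
F = 245.29 · e^(0.0854 × 8/12) = 245.29 × 1.058585 = 259.6603
Value of long forward = (F − K)·e^(−rT) = (259.6603 − 248.63) · e^(−0.0854·8/12)
= 11.0303 × 0.944657 = 10.42
Short position value = −(long value) = -₹10.42

-₹10.42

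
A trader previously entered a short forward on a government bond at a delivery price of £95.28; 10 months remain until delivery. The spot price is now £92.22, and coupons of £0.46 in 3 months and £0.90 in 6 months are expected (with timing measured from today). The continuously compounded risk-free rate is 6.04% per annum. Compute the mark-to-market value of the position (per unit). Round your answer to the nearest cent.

-£0.29

PV(remaining coupons) I = 0.46·e^(−0.0604·3/12) + 0.90·e^(−0.0604·6/12) = 1.3263
Current forward F = (S − I)·e^(rT) = (92.22 − 1.3263)·e^(0.0604·10/12) = 90.8937 × 1.051622 = 95.5858
Value (long) = (F − K)·e^(−rT) = (95.5858 − 95.28) × 0.950912 = 0.2908
Short position value = −(long value) = -£0.29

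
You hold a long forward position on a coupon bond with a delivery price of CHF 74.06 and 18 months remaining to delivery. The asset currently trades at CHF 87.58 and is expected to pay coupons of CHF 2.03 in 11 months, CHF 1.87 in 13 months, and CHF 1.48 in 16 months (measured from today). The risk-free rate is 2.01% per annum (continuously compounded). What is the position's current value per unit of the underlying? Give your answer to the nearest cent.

CHF 10.46

PV(remaining coupons) I = 2.03·e^(−0.0201·11/12) + 1.87·e^(−0.0201·13/12) + 1.48·e^(−0.0201·16/12) = 5.2635
Current forward F = (S − I)·e^(rT) = (87.58 − 5.2635)·e^(0.0201·18/12) = 82.3165 × 1.030609 = 84.8361
Value (long) = (F − K)·e^(−rT) = (84.8361 − 74.06) × 0.970300 = 10.4560
Value = CHF 10.46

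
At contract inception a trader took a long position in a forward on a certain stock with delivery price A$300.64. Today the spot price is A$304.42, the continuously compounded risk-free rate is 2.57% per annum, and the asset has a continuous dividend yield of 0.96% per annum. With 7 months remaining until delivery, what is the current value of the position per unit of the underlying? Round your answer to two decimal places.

Current fair forward for the remaining 7 months: F = S·e^((r − q)·T), (r − q) = 0.0257 − 0.0096 = 0.0161
F = 304.42 · e^(0.0161 × 7/12) = 304.42 × 1.009436 = 307.2925
Value of long forward = (F − K)·e^(−rT) = (307.2925 − 300.64) · e^(−0.0257·7/12)
= 6.6525 × 0.985120 = 6.55

A$6.55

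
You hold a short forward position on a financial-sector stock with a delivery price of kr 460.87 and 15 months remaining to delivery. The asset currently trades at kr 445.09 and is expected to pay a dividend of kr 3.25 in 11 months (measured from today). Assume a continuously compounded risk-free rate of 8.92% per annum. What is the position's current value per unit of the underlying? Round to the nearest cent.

PV(remaining dividends) I = 3.25·e^(−0.0892·11/12) = 2.9948
Current forward F = (S − I)·e^(rT) = (445.09 − 2.9948)·e^(0.0892·15/12) = 442.0952 × 1.117954 = 494.2421
Value (long) = (F − K)·e^(−rT) = (494.2421 − 460.87) × 0.894491 = 29.8510
Short position value = −(long value) = -kr 29.85

-kr 29.85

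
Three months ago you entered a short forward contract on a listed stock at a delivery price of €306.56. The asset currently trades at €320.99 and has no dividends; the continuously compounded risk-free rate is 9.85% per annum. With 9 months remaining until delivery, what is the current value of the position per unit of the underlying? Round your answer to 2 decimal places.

Current fair forward for the remaining 9 months: F = S·e^(r·T), r = 0.0985
F = 320.99 · e^(0.0985 × 9/12) = 320.99 × 1.076672 = 345.6009
Value of long forward = (F − K)·e^(−rT) = (345.6009 − 306.56) · e^(−0.0985·9/12)
= 39.0409 × 0.928788 = 36.26
Short position value = −(long value) = -€36.26

-€36.26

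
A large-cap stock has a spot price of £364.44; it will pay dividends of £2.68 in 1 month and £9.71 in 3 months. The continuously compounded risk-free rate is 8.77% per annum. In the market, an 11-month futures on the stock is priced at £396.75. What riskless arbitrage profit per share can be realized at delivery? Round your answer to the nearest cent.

PV(dividends) I = 2.68·e^(−0.0877·1/12) + 9.71·e^(−0.0877·3/12) = 12.1599
Fair futures F* = (S − I)·e^(rT) = (364.44 − 12.1599)·e^0.080392 = 352.2801 × 1.083712 = 381.7702
Market £396.75 > fair 381.7702: forward overpriced → cash-and-carry (borrow at r, buy the stock and collect the dividends, short the forward).
Profit at T = |F_mkt − F*| = |396.75 − 381.7702| = £14.98 per share

£14.98 per share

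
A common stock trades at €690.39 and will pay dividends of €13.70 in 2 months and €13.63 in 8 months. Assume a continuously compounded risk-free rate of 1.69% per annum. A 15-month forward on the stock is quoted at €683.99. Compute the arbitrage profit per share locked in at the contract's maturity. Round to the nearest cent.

PV(dividends) I = 13.70·e^(−0.0169·2/12) + 13.63·e^(−0.0169·8/12) = 27.1388
Fair forward F* = (S − I)·e^(rT) = (690.39 − 27.1388)·e^0.021125 = 663.2512 × 1.021350 = 677.4116
Market €683.99 > fair 677.4116: forward overpriced → cash-and-carry (borrow at r, buy the stock and collect the dividends, short the forward).
Profit at T = |F_mkt − F*| = |683.99 − 677.4116| = €6.58 per share

€6.58 per share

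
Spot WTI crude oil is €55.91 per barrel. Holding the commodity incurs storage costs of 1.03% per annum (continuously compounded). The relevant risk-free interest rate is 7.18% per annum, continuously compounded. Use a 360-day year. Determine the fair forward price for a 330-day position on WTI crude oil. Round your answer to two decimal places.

€60.28 per barrel

Net carry = r + u − y = 0.0718 + 0.0103 − 0.0000 = 0.0821
F = S·e^((r+u−y)T) = 55.91 · e^(0.0821 × 330/360) = 55.91 · e^0.075258
= 55.91 × 1.078162 = €60.28 per barrel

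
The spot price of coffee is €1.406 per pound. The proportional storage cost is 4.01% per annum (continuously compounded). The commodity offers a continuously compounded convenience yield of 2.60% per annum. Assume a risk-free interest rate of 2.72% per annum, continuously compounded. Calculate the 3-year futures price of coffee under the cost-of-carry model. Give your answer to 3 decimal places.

€1.591 per pound

Net carry = r + u − y = 0.0272 + 0.0401 − 0.0260 = 0.0413
F = S·e^((r+u−y)T) = 1.406 · e^(0.0413 × 3) = 1.406 · e^0.123900
= 1.406 × 1.131903 = €1.591 per pound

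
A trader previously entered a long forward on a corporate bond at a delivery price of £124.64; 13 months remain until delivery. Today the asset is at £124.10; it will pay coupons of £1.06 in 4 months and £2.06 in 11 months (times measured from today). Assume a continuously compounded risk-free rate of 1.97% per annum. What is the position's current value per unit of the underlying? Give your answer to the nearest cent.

-£0.98

PV(remaining coupons) I = 1.06·e^(−0.0197·4/12) + 2.06·e^(−0.0197·11/12) = 3.0762
Current forward F = (S − I)·e^(rT) = (124.10 − 3.0762)·e^(0.0197·13/12) = 121.0238 × 1.021571 = 123.6344
Value (long) = (F − K)·e^(−rT) = (123.6344 − 124.64) × 0.978884 = -0.9844
Value = -£0.98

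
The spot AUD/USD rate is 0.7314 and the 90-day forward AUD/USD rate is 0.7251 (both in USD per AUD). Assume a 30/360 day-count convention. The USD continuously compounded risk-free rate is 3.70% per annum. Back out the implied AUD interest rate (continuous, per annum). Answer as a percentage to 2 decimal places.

7.16%

F = S·e^((r_USD − r_AUD)T) ⇒ r_AUD = r_USD − ln(F/S)/T
ln(0.7251/0.7314) = -0.008651; /(90/360) = -0.034604
r_AUD = 0.0370 + 0.034604 = 0.071604
r_AUD = 7.16%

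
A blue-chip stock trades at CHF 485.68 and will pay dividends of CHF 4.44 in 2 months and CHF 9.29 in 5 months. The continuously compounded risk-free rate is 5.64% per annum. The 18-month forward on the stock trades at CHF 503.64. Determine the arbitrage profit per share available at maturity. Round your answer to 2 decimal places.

CHF 10.25 per share

PV(dividends) I = 4.44·e^(−0.0564·2/12) + 9.29·e^(−0.0564·5/12) = 13.4727
Fair forward F* = (S − I)·e^(rT) = (485.68 − 13.4727)·e^0.084600 = 472.2073 × 1.088282 = 513.8947
Market CHF 503.64 < fair 513.8947: forward underpriced → reverse cash-and-carry (short the stock, invest proceeds at r, pay the dividends, go long the forward).
Profit at T = |F_mkt − F*| = |503.64 − 513.8947| = CHF 10.25 per share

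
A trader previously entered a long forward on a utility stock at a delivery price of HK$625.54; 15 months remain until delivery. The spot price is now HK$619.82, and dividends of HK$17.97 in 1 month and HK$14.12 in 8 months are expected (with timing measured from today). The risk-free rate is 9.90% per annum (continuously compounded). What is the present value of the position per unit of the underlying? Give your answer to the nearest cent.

PV(remaining dividends) I = 17.97·e^(−0.0990·1/12) + 14.12·e^(−0.0990·8/12) = 31.0405
Current forward F = (S − I)·e^(rT) = (619.82 − 31.0405)·e^(0.0990·15/12) = 588.7795 × 1.131733 = 666.3412
Value (long) = (F − K)·e^(−rT) = (666.3412 − 625.54) × 0.883601 = 36.0520
Value = HK$36.05

HK$36.05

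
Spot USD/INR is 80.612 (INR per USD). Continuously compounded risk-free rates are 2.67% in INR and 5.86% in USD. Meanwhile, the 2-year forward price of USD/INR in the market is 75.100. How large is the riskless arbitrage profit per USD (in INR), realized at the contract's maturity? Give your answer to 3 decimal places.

Fair forward: F* = S·e^(carry·T), with carry = (r_INR − r_USD) = 0.0267 − 0.0586 = -0.0319
F* = 80.612 · e^(-0.0319 × 2) = 80.612 · e^-0.063800 = 80.612 × 0.938193 = 75.6296
Market 75.100 < fair 75.6296: forward underpriced → reverse cash-and-carry (short spot, go long the forward).
At maturity, profit = |F_mkt − F*| = |75.100 − 75.6296| = 0.530 per USD (in INR)

0.530 per USD (in INR)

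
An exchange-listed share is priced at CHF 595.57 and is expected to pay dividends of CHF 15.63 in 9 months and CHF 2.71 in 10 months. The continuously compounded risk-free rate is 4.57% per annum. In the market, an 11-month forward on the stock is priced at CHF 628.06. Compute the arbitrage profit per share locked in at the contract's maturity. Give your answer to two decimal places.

CHF 25.48 per share

PV(dividends) I = 15.63·e^(−0.0457·9/12) + 2.71·e^(−0.0457·10/12) = 17.7121
Fair forward F* = (S − I)·e^(rT) = (595.57 − 17.7121)·e^0.041892 = 577.8579 × 1.042782 = 602.5798
Market CHF 628.06 > fair 602.5798: forward overpriced → cash-and-carry (borrow at r, buy the stock and collect the dividends, short the forward).
Profit at T = |F_mkt − F*| = |628.06 − 602.5798| = CHF 25.48 per share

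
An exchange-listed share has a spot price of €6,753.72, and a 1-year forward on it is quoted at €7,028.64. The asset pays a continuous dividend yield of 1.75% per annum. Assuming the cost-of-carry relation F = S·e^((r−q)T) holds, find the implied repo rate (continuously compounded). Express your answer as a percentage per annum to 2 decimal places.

From F = S·e^((r−q)T): (r − q) = ln(F/S)/T
ln(7028.64/6753.72) = ln(1.040706) = 0.039899
(r − q) = 0.039899 / (1) = 0.039899
r = ln(F/S)/T + q = 0.039899 + 0.0175 = 0.057399
r = 5.74%

5.74%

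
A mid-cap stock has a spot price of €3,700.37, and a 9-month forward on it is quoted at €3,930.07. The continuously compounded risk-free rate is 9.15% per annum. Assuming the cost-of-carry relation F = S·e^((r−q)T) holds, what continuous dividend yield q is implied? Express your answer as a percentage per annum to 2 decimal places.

From F = S·e^((r−q)T): (r − q) = ln(F/S)/T
ln(3930.07/3700.37) = ln(1.062075) = 0.060225
(r − q) = 0.060225 / (9/12) = 0.080300
q = r − ln(F/S)/T = 0.0915 − 0.080300 = 0.011200
q = 1.12%

1.12%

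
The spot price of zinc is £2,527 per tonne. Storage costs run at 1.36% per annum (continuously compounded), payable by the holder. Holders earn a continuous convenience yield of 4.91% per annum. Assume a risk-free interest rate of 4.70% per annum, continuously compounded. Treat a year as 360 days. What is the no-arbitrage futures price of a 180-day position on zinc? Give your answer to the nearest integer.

£2,542 per tonne

Net carry = r + u − y = 0.0470 + 0.0136 − 0.0491 = 0.0115
F = S·e^((r+u−y)T) = 2527 · e^(0.0115 × 180/360) = 2527 · e^0.005750
= 2527 × 1.005767 = £2,542 per tonne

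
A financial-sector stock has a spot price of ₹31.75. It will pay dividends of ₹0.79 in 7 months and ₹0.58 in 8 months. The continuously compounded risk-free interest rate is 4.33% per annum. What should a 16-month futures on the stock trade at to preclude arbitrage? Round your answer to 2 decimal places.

PV(dividends) I = 0.79·e^(−0.0433·7/12) + 0.58·e^(−0.0433·8/12)
I = 0.7703 + 0.5635 = 1.3338
F = (S − I)·e^(rT) = (31.75 − 1.3338) · e^(0.0433·16/12)
= 30.4162 · e^0.057733 = 30.4162 × 1.059432 = ₹32.22

₹32.22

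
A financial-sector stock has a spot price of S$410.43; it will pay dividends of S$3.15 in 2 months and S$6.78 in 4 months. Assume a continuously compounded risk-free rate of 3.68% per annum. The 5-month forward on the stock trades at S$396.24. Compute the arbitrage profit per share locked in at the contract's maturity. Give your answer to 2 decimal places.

S$10.55 per share

PV(dividends) I = 3.15·e^(−0.0368·2/12) + 6.78·e^(−0.0368·4/12) = 9.8281
Fair forward F* = (S − I)·e^(rT) = (410.43 − 9.8281)·e^0.015333 = 400.6019 × 1.015451 = 406.7916
Market S$396.24 < fair 406.7916: forward underpriced → reverse cash-and-carry (short the stock, invest proceeds at r, pay the dividends, go long the forward).
Profit at T = |F_mkt − F*| = |396.24 − 406.7916| = S$10.55 per share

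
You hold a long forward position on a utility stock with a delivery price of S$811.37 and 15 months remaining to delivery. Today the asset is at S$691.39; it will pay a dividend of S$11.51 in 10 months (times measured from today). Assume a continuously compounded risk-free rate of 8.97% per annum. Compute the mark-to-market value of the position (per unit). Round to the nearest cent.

PV(remaining dividends) I = 11.51·e^(−0.0897·10/12) = 10.6810
Current forward F = (S − I)·e^(rT) = (691.39 − 10.6810)·e^(0.0897·15/12) = 680.7090 × 1.118653 = 761.4772
Value (long) = (F − K)·e^(−rT) = (761.4772 − 811.37) × 0.893933 = -44.6008
Value = -S$44.60

-S$44.60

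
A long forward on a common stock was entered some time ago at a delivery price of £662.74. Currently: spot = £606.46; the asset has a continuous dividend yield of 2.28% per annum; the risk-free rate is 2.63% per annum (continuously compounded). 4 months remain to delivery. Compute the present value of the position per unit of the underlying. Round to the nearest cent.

Current fair forward for the remaining 4 months: F = S·e^((r − q)·T), (r − q) = 0.0263 − 0.0228 = 0.0035
F = 606.46 · e^(0.0035 × 4/12) = 606.46 × 1.001167 = 607.1677
Value of long forward = (F − K)·e^(−rT) = (607.1677 − 662.74) · e^(−0.0263·4/12)
= -55.5723 × 0.991272 = -55.09

-£55.09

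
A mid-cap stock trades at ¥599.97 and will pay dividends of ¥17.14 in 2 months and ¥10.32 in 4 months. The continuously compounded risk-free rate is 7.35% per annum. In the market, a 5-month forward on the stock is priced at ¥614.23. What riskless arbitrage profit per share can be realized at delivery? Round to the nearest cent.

PV(dividends) I = 17.14·e^(−0.0735·2/12) + 10.32·e^(−0.0735·4/12) = 27.0015
Fair forward F* = (S − I)·e^(rT) = (599.97 − 27.0015)·e^0.030625 = 572.9685 × 1.031099 = 590.7872
Market ¥614.23 > fair 590.7872: forward overpriced → cash-and-carry (borrow at r, buy the stock and collect the dividends, short the forward).
Profit at T = |F_mkt − F*| = |614.23 − 590.7872| = ¥23.44 per share

¥23.44 per share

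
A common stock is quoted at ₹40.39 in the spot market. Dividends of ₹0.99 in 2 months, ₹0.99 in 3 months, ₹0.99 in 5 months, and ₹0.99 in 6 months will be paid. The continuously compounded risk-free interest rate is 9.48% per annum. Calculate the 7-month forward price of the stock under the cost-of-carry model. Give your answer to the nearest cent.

₹38.63

PV(dividends) I = 0.99·e^(−0.0948·2/12) + 0.99·e^(−0.0948·3/12) + 0.99·e^(−0.0948·5/12) + 0.99·e^(−0.0948·6/12)
I = 0.9745 + 0.9668 + 0.9517 + 0.9442 = 3.8372
F = (S − I)·e^(rT) = (40.39 − 3.8372) · e^(0.0948·7/12)
= 36.5528 · e^0.055300 = 36.5528 × 1.056858 = ₹38.63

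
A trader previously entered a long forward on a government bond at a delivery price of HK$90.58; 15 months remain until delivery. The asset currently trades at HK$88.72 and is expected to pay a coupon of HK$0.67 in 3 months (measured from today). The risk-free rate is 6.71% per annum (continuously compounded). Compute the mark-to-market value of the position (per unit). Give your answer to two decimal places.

PV(remaining coupons) I = 0.67·e^(−0.0671·3/12) = 0.6589
Current forward F = (S − I)·e^(rT) = (88.72 − 0.6589)·e^(0.0671·15/12) = 88.0611 × 1.087493 = 95.7658
Value (long) = (F − K)·e^(−rT) = (95.7658 − 90.58) × 0.919546 = 4.7686
Value = HK$4.77

HK$4.77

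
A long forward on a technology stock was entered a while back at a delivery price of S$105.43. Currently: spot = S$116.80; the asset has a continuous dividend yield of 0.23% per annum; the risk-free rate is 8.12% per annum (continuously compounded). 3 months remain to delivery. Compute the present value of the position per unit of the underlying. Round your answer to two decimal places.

S$13.42

Current fair forward for the remaining 3 months: F = S·e^((r − q)·T), (r − q) = 0.0812 − 0.0023 = 0.0789
F = 116.80 · e^(0.0789 × 3/12) = 116.80 × 1.019921 = 119.1268
Value of long forward = (F − K)·e^(−rT) = (119.1268 − 105.43) · e^(−0.0812·3/12)
= 13.6968 × 0.979905 = 13.42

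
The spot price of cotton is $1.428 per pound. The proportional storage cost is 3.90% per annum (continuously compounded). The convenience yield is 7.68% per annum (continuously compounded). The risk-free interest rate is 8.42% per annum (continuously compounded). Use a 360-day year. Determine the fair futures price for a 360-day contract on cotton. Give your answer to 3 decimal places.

Net carry = r + u − y = 0.0842 + 0.0390 − 0.0768 = 0.0464
F = S·e^((r+u−y)T) = 1.428 · e^(0.0464 × 360/360) = 1.428 · e^0.046400
= 1.428 × 1.047493 = $1.496 per pound

$1.496 per pound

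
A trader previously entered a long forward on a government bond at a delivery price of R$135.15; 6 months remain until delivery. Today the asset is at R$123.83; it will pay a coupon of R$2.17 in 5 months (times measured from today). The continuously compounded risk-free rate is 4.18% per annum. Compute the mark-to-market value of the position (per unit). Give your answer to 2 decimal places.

PV(remaining coupons) I = 2.17·e^(−0.0418·5/12) = 2.1325
Current forward F = (S − I)·e^(rT) = (123.83 − 2.1325)·e^(0.0418·6/12) = 121.6975 × 1.021120 = 124.2678
Value (long) = (F − K)·e^(−rT) = (124.2678 − 135.15) × 0.979317 = -10.6571
Value = -R$10.66

-R$10.66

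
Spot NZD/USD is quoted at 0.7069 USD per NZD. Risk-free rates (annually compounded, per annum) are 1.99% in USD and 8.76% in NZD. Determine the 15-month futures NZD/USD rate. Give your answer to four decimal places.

0.6523

By covered interest parity, F = S · (1+r_USD)^T / (1+r_NZD)^T
= 0.7069 × 1.024937 / 1.110674 = 0.7069 × 0.922806
F = 0.6523 USD per NZD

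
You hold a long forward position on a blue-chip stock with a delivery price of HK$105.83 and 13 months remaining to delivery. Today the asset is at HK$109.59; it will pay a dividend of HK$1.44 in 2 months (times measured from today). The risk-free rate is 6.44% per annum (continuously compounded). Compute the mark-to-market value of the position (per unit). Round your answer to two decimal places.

HK$9.47

PV(remaining dividends) I = 1.44·e^(−0.0644·2/12) = 1.4246
Current forward F = (S − I)·e^(rT) = (109.59 − 1.4246)·e^(0.0644·13/12) = 108.1654 × 1.072258 = 115.9812
Value (long) = (F − K)·e^(−rT) = (115.9812 − 105.83) × 0.932611 = 9.4671
Value = HK$9.47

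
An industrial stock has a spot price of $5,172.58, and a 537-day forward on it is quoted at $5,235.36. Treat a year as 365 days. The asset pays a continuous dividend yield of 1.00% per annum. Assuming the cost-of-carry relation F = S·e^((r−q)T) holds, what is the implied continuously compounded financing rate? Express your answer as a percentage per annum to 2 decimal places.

From F = S·e^((r−q)T): (r − q) = ln(F/S)/T
ln(5235.36/5172.58) = ln(1.012137) = 0.012064
(r − q) = 0.012064 / (537/365) = 0.008200
r = ln(F/S)/T + q = 0.008200 + 0.0100 = 0.018200
r = 1.82%

1.82%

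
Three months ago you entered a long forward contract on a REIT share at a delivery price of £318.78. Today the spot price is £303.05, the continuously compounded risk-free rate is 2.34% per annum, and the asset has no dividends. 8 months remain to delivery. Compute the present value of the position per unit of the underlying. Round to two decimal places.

-£10.80

Current fair forward for the remaining 8 months: F = S·e^(r·T), r = 0.0234
F = 303.05 · e^(0.0234 × 8/12) = 303.05 × 1.015722 = 307.8146
Value of long forward = (F − K)·e^(−rT) = (307.8146 − 318.78) · e^(−0.0234·8/12)
= -10.9654 × 0.984521 = -10.80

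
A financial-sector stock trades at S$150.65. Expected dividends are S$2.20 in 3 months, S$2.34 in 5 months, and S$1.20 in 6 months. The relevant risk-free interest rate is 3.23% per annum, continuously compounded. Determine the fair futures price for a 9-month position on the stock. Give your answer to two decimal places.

PV(dividends) I = 2.20·e^(−0.0323·3/12) + 2.34·e^(−0.0323·5/12) + 1.20·e^(−0.0323·6/12)
I = 2.1823 + 2.3087 + 1.1808 = 5.6718
F = (S − I)·e^(rT) = (150.65 − 5.6718) · e^(0.0323·9/12)
= 144.9782 · e^0.024225 = 144.9782 × 1.024521 = S$148.53

S$148.53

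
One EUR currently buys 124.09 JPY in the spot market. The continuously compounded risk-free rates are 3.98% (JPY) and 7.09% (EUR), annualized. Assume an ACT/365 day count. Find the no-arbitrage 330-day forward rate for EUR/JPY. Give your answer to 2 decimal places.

F = S·e^((r_JPY − r_EUR)T) = 124.09 · e^((0.0398 − 0.0709) × 330/365)
= 124.09 · e^-0.028118 = 124.09 × 0.972274
F = 120.65 JPY per EUR

120.65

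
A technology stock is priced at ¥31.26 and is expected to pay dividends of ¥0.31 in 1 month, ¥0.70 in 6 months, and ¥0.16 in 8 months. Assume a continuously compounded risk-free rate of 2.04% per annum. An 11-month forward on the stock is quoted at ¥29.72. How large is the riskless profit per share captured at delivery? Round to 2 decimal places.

¥0.95 per share

PV(dividends) I = 0.31·e^(−0.0204·1/12) + 0.70·e^(−0.0204·6/12) + 0.16·e^(−0.0204·8/12) = 1.1602
Fair forward F* = (S − I)·e^(rT) = (31.26 − 1.1602)·e^0.018700 = 30.0998 × 1.018876 = 30.6680
Market ¥29.72 < fair 30.6680: forward underpriced → reverse cash-and-carry (short the stock, invest proceeds at r, pay the dividends, go long the forward).
Profit at T = |F_mkt − F*| = |29.72 − 30.6680| = ¥0.95 per share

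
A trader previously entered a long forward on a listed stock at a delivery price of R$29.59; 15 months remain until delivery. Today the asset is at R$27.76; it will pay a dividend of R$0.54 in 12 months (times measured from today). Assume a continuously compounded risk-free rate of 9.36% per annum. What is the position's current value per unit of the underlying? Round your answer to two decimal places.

R$0.95

PV(remaining dividends) I = 0.54·e^(−0.0936·12/12) = 0.4917
Current forward F = (S − I)·e^(rT) = (27.76 − 0.4917)·e^(0.0936·15/12) = 27.2683 × 1.124119 = 30.6528
Value (long) = (F − K)·e^(−rT) = (30.6528 − 29.59) × 0.889585 = 0.9455
Value = R$0.95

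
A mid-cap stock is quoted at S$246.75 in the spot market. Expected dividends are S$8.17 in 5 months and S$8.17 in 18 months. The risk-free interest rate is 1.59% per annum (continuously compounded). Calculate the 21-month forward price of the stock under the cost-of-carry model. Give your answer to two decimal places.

PV(dividends) I = 8.17·e^(−0.0159·5/12) + 8.17·e^(−0.0159·18/12)
I = 8.1161 + 7.9775 = 16.0936
F = (S − I)·e^(rT) = (246.75 − 16.0936) · e^(0.0159·21/12)
= 230.6564 · e^0.027825 = 230.6564 × 1.028216 = S$237.16

S$237.16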